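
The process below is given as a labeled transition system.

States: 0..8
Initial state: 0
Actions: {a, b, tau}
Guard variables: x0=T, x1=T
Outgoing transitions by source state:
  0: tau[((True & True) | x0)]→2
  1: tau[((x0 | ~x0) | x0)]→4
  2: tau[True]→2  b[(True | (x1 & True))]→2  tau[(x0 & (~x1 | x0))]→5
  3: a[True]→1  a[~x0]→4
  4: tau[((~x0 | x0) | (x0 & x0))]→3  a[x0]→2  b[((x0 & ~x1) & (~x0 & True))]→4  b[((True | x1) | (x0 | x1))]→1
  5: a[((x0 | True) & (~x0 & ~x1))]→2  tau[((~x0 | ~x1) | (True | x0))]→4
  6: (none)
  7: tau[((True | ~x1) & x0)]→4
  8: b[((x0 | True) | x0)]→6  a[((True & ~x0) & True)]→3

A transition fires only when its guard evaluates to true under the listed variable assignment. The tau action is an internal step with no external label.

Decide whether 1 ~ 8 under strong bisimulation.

Refine partition for ~:
  π0 = {{0,1,2,3,4,5,6,7,8}}
  π1 = {{0,1,5,7},{2},{3},{4},{6},{8}}
  π2 = {{0},{1,5,7},{2},{3},{4},{6},{8}}
7 equivalence class(es) (converged in 3)
[1]={1,5,7}  [8]={8}

Answer: NOT BISIMILAR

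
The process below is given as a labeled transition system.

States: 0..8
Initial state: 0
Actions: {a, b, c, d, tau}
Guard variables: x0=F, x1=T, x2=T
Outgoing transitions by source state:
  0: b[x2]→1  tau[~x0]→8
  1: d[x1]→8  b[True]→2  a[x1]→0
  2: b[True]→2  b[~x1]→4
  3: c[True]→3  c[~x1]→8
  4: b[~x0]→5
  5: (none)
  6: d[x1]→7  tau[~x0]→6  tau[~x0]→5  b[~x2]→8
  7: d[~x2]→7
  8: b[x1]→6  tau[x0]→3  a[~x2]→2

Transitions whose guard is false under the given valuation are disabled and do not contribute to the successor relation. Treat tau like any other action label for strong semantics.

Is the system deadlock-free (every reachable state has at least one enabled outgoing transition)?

Reach set: {0,1,2,5,6,7,8}
  0: b→1  tau→8  [deg 2]
  1: a→0  b→2  d→8  [deg 3]
  2: b→2  [deg 1]
  5: ∅  [STUCK]
  6: d→7  tau→5  tau→6  [deg 3]
  7: ∅  [STUCK]
  8: b→6  [deg 1]
Path to 5: tau·b·tau

Answer: DEADLOCK at state 5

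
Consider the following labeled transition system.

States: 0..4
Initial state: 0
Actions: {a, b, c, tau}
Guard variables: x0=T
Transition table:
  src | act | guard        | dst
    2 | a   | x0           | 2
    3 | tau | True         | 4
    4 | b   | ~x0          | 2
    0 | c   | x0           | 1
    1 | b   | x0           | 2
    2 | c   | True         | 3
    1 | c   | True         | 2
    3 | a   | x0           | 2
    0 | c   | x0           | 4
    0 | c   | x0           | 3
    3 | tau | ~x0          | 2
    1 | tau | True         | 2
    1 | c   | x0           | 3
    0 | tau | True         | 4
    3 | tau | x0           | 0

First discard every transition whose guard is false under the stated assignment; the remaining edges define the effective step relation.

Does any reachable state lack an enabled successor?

Answer: DEADLOCK at state 4

Trace:
Reach set: {0,1,2,3,4}
  0: c→1  c→3  c→4  tau→4  [deg 4]
  1: b→2  c→2  c→3  tau→2  [deg 4]
  2: a→2  c→3  [deg 2]
  3: a→2  tau→0  tau→4  [deg 3]
  4: ∅  [deadlock]
Path to 4: c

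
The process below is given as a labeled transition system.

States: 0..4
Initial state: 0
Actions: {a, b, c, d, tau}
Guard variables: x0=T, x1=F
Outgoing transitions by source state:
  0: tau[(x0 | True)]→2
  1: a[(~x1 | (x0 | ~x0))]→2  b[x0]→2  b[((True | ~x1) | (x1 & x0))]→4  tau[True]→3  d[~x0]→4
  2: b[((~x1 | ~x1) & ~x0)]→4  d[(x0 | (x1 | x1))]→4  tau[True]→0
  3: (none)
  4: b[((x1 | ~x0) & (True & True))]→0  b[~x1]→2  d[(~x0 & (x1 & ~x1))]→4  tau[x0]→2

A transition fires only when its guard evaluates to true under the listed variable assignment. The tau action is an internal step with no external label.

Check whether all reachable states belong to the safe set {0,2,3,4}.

Answer: INVARIANT HOLDS

Trace:
Safe = {0,2,3,4}
Reach set: {0,2,4}
  0: ✓
  2: ✓
  4: ✓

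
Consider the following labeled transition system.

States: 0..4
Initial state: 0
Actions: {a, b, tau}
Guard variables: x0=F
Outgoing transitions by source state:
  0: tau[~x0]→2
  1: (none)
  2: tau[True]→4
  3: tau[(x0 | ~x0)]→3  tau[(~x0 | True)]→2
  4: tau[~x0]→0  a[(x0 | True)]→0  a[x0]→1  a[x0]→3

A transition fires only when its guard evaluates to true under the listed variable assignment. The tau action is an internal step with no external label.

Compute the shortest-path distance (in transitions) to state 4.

Breadth-first toward 4:
  L0 = {0}
  L1 = {2}
  L2 = {4}
first hit 4 at d=2 via tau·tau

Answer: 2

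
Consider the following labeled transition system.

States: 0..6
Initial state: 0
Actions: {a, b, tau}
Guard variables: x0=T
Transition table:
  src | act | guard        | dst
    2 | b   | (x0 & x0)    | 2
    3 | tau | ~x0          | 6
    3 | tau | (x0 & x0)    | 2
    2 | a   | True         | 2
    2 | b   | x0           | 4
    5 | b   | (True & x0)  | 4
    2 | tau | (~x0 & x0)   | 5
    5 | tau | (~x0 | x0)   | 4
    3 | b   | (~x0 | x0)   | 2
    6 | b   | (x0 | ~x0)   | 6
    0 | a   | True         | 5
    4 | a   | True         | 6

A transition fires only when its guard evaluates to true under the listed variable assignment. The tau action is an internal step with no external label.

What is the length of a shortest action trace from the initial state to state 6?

Answer: 3

Working:
BFS to 6:
  depth 0: {0}
  depth 1: {5}
  depth 2: {4}
  depth 3: {6}
first hit 6 at d=3 via a·b·a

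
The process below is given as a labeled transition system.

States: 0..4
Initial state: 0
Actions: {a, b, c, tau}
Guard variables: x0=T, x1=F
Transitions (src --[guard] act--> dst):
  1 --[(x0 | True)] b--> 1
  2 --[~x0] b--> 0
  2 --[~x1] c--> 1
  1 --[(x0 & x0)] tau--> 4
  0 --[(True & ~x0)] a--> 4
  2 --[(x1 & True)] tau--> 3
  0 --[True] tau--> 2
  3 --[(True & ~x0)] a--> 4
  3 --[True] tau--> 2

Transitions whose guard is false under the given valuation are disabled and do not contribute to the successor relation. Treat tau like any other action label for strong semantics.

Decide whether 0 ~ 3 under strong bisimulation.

Bisimulation quotient by refinement:
  P[0] = {{0,1,2,3,4}}
  P[1] = {{0,3},{1},{2},{4}}
Fixed point at round 2; 4 class(es).
0∈{0,3}, 3∈{0,3}

Answer: BISIMILAR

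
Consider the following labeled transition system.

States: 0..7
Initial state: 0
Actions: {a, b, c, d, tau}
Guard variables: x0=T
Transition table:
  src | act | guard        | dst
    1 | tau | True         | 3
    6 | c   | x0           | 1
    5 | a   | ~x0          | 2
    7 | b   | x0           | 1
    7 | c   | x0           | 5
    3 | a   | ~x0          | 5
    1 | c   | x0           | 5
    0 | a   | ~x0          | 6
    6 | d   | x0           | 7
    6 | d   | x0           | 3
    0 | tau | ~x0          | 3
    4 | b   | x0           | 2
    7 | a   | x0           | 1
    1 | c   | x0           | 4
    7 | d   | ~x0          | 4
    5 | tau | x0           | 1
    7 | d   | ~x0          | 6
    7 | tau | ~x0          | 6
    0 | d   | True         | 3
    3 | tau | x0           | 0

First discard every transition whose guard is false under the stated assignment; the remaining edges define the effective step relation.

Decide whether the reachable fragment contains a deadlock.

Answer: DEADLOCK-FREE

Trace:
Reach set: {0,3}
  0: d→3  [1 out]
  3: tau→0  [1 out]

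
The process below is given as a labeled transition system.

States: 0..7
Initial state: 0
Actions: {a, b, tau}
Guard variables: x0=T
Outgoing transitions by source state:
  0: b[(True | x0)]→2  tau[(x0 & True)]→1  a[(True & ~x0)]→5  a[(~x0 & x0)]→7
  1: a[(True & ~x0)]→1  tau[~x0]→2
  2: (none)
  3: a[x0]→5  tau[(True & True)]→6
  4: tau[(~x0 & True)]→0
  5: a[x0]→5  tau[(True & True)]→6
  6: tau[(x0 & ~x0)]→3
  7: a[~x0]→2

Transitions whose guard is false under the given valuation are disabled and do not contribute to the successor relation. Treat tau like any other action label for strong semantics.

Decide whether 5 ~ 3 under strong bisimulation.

Compute ~ classes (split until stable):
  round 0: {{0,1,2,3,4,5,6,7}}
  round 1: {{0},{1,2,4,6,7},{3,5}}
3 equivalence class(es) (converged in 2)
class of 5: {3,5}; class of 3: {3,5}

Answer: BISIMILAR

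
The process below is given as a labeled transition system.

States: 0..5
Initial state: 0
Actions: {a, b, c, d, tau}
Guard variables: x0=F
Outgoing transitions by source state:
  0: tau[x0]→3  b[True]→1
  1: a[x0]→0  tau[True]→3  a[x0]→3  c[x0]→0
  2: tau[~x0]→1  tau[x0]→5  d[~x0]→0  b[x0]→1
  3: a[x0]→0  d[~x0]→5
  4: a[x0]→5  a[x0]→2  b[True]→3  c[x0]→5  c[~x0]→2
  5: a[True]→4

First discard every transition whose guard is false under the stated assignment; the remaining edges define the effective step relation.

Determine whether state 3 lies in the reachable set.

8 transition(s) survive guard evaluation.
L0 = {0}
L1 = {1}  now seen {0,1}
L2 = {3}  now seen {0,1,3}
L3 = {5}  now seen {0,1,3,5}
L4 = {4}  now seen {0,1,3,4,5}
L5 = {2}  now seen {0,1,2,3,4,5}
Reachable = {0,1,2,3,4,5}
witness 3: b·tau

Answer: REACHABLE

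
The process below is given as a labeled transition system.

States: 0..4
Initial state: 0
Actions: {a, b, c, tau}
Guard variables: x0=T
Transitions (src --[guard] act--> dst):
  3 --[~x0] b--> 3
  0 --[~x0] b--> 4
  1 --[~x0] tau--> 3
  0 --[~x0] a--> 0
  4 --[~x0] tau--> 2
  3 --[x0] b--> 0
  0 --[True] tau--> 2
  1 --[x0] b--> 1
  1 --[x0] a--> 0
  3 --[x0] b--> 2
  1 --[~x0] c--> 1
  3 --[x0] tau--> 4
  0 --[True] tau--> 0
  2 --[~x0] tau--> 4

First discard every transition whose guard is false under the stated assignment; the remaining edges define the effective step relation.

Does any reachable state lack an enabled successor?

Answer: DEADLOCK at state 2

Working:
Reach set: {0,2}
  0: tau→0  tau→2  [2 out]
  2: ∅  [no exit]
trace reaching 2: tau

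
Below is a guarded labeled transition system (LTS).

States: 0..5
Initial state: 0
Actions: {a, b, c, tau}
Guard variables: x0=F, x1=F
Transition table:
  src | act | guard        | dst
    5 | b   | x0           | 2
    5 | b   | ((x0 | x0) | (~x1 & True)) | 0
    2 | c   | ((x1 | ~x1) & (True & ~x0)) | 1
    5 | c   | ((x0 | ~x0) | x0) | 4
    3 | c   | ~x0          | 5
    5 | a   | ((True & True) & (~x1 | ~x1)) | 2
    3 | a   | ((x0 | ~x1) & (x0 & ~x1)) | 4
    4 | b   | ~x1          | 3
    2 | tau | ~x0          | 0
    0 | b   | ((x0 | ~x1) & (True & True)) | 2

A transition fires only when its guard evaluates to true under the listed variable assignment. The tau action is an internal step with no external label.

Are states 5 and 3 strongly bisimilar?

Compute ~ classes (split until stable):
  P[0] = {{0,1,2,3,4,5}}
  P[1] = {{0,4},{1},{2},{3},{5}}
  P[2] = {{0},{1},{2},{3},{4},{5}}
6 equivalence class(es) (converged in 3)
5∈{5}, 3∈{3}

Answer: NOT BISIMILAR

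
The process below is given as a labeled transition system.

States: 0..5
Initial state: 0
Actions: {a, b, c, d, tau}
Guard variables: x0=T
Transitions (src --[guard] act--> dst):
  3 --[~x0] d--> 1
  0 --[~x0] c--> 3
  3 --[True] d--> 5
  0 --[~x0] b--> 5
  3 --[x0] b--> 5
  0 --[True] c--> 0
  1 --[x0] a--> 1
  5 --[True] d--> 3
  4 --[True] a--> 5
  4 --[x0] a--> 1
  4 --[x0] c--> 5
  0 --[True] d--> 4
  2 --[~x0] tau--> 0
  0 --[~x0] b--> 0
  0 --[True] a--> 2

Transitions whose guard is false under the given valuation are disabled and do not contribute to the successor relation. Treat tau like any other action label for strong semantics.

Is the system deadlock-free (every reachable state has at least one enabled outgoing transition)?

Reachable = {0,1,2,3,4,5}
  0: a→2  c→0  d→4  [3 exit(s)]
  1: a→1  [1 exit(s)]
  2: ∅  [no exit]
  3: b→5  d→5  [2 exit(s)]
  4: a→1  a→5  c→5  [3 exit(s)]
  5: d→3  [1 exit(s)]
Path to 2: a

Answer: DEADLOCK at state 2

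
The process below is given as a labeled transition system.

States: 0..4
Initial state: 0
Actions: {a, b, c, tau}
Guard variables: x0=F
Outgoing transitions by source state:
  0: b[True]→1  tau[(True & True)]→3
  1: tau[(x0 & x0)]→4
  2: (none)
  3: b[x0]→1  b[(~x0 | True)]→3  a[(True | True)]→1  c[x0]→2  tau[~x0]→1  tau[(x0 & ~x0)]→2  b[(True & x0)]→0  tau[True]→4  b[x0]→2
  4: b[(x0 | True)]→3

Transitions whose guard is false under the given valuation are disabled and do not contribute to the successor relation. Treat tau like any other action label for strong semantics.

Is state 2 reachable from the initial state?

After dropping false guards: 7 live edges.
depth 0: {0}
depth 1: {1,3}  total {0,1,3}
depth 2: {4}  total {0,1,3,4}
Reach set: {0,1,3,4}

Answer: UNREACHABLE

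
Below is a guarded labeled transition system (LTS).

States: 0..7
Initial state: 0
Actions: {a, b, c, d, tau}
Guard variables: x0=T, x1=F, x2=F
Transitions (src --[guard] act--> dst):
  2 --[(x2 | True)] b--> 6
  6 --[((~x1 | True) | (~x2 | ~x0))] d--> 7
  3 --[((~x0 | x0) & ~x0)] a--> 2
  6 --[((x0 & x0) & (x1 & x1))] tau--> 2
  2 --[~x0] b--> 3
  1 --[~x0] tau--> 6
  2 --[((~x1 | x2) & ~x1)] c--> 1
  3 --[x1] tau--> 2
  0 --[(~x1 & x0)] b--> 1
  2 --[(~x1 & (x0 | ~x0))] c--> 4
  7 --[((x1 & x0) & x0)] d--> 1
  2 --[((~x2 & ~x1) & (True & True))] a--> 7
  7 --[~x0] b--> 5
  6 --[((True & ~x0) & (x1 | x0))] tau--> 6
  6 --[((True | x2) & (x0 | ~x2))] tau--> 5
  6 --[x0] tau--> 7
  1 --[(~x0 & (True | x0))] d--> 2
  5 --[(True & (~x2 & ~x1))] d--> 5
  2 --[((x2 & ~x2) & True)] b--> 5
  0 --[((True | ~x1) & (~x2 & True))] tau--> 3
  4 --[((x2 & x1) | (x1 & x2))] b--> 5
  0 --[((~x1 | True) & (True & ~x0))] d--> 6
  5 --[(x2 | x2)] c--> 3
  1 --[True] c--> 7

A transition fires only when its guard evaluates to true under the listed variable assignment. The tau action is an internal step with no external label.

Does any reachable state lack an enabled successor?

Answer: DEADLOCK at state 3

Working:
R = {0,1,3,7}
  0: b→1  tau→3  [2 exit(s)]
  1: c→7  [1 exit(s)]
  3: ∅  [STUCK]
  7: ∅  [STUCK]
witness 3: tau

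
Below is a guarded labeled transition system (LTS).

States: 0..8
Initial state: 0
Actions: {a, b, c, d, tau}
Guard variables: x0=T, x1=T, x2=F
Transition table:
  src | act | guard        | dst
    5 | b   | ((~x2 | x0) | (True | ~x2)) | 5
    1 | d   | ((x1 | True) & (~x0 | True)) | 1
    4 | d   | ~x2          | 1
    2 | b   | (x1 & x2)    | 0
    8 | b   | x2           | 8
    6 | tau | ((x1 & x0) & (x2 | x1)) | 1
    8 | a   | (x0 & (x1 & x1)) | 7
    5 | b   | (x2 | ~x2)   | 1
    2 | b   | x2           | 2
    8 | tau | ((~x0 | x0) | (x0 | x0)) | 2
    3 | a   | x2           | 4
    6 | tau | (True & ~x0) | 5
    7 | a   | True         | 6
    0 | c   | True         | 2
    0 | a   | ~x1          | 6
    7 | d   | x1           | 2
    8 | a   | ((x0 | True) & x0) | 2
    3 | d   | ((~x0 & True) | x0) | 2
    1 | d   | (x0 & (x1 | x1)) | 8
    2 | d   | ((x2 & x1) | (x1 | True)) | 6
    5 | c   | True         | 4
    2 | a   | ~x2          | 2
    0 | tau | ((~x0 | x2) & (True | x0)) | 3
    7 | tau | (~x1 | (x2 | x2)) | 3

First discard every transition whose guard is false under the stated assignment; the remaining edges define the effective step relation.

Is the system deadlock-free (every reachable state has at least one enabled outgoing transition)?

Answer: DEADLOCK-FREE

Trace:
R = {0,1,2,6,7,8}
  0: c→2  [1 exit(s)]
  1: d→1  d→8  [2 exit(s)]
  2: a→2  d→6  [2 exit(s)]
  6: tau→1  [1 exit(s)]
  7: a→6  d→2  [2 exit(s)]
  8: a→2  a→7  tau→2  [3 exit(s)]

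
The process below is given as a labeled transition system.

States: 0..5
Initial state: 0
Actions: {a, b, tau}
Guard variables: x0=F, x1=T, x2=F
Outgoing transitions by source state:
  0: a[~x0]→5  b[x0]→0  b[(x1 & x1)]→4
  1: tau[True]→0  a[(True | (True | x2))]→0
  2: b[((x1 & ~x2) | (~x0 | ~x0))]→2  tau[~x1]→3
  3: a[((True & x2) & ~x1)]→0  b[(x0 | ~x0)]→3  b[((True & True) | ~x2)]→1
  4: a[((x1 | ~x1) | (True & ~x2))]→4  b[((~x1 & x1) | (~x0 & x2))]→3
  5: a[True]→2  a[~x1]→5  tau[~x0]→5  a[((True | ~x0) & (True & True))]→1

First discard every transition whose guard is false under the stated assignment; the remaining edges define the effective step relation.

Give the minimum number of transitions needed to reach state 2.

Answer: 2

Working:
Breadth-first toward 2:
  L0 = {0}
  L1 = {4,5}
  L2 = {1,2}
2 enters at depth 2; path a·a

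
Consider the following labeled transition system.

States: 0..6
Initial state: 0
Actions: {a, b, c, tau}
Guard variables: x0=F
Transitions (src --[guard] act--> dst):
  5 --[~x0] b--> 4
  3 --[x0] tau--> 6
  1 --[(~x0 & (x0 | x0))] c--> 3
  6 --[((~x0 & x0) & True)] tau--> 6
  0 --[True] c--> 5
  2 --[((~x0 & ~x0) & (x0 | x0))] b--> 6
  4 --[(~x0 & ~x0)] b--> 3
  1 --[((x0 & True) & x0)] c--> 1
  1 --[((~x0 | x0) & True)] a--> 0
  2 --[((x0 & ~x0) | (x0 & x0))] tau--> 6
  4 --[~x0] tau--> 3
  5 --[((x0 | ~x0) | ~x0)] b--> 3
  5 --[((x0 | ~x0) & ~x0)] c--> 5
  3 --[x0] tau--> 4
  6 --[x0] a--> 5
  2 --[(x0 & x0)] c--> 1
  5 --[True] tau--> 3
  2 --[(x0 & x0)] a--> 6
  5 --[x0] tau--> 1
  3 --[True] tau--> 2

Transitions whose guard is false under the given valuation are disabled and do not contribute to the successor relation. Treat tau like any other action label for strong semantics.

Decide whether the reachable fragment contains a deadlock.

Reach set: {0,2,3,4,5}
  0: c→5  [1 out]
  2: ∅  [STUCK]
  3: tau→2  [1 out]
  4: b→3  tau→3  [2 out]
  5: b→3  b→4  c→5  tau→3  [4 out]
witness 2: c·b·tau

Answer: DEADLOCK at state 2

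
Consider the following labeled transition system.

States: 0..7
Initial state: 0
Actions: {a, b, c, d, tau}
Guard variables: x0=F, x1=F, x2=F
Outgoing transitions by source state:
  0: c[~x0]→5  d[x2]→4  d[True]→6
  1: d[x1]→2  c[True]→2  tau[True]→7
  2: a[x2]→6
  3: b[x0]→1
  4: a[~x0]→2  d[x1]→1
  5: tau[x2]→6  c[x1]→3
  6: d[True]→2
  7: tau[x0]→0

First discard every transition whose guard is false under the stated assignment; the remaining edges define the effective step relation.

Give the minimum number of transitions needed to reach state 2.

Answer: 2

Working:
Breadth-first toward 2:
  Layer 0: {0}
  Layer 1: {5,6}
  Layer 2: {2}
2 enters at depth 2; path d·d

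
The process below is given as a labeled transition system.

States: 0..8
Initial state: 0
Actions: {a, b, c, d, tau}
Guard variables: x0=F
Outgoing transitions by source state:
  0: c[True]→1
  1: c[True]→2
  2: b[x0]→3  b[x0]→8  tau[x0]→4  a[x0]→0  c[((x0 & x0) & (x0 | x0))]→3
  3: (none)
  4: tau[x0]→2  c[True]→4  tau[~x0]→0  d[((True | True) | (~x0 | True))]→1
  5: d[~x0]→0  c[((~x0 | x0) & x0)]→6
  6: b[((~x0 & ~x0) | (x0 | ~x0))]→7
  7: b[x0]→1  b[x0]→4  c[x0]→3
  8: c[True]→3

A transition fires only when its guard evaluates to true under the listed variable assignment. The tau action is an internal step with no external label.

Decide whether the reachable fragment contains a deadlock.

Answer: DEADLOCK at state 2

Working:
Reachable = {0,1,2}
  0: c→1  [deg 1]
  1: c→2  [deg 1]
  2: ∅  [STUCK]
witness 2: c·c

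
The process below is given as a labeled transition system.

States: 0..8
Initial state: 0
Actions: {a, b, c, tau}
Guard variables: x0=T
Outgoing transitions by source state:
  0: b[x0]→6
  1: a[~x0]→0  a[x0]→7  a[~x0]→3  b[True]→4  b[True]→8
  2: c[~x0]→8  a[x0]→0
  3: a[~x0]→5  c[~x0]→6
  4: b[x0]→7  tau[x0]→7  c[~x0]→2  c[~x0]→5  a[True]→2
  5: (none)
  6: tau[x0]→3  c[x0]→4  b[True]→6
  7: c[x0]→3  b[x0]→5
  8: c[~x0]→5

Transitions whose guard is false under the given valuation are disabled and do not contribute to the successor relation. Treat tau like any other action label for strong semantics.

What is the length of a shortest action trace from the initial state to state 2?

Breadth-first toward 2:
  Layer 0: {0}
  Layer 1: {6}
  Layer 2: {3,4}
  Layer 3: {2,7}
depth(2)=3, e.g. b·c·a

Answer: 3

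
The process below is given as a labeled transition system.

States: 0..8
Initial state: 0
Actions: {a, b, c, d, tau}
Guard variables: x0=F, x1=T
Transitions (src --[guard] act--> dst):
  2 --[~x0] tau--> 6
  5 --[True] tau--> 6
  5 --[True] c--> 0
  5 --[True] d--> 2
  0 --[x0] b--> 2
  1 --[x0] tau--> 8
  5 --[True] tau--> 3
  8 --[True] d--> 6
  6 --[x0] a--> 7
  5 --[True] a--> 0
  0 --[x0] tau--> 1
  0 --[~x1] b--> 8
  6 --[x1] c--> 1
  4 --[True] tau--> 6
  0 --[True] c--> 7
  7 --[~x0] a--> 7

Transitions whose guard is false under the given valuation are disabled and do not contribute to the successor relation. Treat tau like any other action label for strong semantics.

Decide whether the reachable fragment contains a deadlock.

Reachable = {0,7}
  0: c→7  [1 exit(s)]
  7: a→7  [1 exit(s)]

Answer: DEADLOCK-FREE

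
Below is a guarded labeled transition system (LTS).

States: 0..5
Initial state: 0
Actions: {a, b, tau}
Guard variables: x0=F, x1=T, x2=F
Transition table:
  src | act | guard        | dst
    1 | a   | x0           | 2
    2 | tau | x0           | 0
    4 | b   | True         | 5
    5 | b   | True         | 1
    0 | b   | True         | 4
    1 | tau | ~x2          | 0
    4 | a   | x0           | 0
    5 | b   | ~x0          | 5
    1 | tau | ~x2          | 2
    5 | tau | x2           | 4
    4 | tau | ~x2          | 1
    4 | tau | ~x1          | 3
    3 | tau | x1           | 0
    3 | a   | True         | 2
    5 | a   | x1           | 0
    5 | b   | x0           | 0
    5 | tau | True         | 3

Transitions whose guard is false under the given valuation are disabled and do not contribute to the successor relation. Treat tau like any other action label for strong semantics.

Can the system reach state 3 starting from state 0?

Answer: REACHABLE

Analysis:
Guard filter leaves 11 enabled edge(s).
Layer 0: {0}
Layer 1: {4}  total {0,4}
Layer 2: {1,5}  total {0,1,4,5}
Layer 3: {2,3}  total {0,1,2,3,4,5}
Reach set: {0,1,2,3,4,5}
witness 3: b·b·tau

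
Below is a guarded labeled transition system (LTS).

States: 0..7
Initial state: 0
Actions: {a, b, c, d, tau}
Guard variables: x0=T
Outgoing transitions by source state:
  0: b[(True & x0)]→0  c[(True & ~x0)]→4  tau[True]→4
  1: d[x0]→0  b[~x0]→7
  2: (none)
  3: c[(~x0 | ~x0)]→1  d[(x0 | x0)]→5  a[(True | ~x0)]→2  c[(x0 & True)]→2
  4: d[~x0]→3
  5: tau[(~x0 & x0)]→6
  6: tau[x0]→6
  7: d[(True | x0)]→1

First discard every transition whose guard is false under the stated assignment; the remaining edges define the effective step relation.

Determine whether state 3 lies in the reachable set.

After dropping false guards: 8 live edges.
depth 0: {0}
depth 1: {4}  total {0,4}
Reach set: {0,4}

Answer: UNREACHABLE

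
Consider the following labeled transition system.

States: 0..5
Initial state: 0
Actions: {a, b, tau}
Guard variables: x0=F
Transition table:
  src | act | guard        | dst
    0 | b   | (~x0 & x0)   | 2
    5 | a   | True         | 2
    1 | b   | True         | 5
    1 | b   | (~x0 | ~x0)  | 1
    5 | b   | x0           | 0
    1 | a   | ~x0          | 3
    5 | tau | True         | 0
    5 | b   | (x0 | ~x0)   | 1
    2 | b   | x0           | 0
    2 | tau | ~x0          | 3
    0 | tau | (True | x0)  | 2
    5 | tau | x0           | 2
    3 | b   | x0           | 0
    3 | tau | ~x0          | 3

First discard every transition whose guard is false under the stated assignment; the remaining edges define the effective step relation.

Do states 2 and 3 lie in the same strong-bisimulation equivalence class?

Bisimulation quotient by refinement:
  P[0] = {{0,1,2,3,4,5}}
  P[1] = {{0,2,3},{1},{4},{5}}
4 equivalence class(es) (converged in 2)
class of 2: {0,2,3}; class of 3: {0,2,3}

Answer: BISIMILAR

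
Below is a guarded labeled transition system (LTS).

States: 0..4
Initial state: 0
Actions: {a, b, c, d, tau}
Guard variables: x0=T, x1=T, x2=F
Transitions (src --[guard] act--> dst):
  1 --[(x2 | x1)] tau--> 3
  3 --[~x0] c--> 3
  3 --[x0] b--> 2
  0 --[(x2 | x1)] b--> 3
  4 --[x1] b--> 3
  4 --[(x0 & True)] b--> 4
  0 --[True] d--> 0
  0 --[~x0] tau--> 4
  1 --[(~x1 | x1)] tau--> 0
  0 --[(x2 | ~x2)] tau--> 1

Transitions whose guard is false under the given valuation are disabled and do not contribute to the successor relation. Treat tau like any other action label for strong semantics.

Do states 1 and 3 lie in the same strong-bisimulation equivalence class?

Bisimulation quotient by refinement:
  round 0: {{0,1,2,3,4}}
  round 1: {{0},{1},{2},{3,4}}
  round 2: {{0},{1},{2},{3},{4}}
5 equivalence class(es) (converged in 3)
[1]={1}  [3]={3}

Answer: NOT BISIMILAR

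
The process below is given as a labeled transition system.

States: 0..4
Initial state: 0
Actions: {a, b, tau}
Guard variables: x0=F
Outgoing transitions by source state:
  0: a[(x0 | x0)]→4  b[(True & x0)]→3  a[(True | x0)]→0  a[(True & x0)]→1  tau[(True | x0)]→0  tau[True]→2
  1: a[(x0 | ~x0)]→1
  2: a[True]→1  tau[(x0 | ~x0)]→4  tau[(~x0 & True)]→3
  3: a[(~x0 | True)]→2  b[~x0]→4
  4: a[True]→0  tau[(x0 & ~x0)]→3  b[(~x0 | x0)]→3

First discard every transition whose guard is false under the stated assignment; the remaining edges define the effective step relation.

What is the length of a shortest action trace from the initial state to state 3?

Answer: 2

Analysis:
Breadth-first toward 3:
  depth 0: {0}
  depth 1: {2}
  depth 2: {1,3,4}
depth(3)=2, e.g. tau·tau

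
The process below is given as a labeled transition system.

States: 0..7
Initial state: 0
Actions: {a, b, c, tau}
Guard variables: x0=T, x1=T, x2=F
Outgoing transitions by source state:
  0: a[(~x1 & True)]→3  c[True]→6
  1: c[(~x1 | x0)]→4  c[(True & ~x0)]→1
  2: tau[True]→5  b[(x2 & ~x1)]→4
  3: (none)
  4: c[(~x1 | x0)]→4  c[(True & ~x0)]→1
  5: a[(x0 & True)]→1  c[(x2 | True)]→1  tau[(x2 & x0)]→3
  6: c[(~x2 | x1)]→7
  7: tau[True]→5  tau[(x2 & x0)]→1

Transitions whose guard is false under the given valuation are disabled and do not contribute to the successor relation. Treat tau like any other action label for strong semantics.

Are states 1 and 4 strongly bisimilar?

Answer: BISIMILAR

Working:
Refine partition for ~:
  P[0] = {{0,1,2,3,4,5,6,7}}
  P[1] = {{0,1,4,6},{2,7},{3},{5}}
  P[2] = {{0,1,4},{2,7},{3},{5},{6}}
  P[3] = {{0},{1,4},{2,7},{3},{5},{6}}
6 equivalence class(es) (converged in 4)
class of 1: {1,4}; class of 4: {1,4}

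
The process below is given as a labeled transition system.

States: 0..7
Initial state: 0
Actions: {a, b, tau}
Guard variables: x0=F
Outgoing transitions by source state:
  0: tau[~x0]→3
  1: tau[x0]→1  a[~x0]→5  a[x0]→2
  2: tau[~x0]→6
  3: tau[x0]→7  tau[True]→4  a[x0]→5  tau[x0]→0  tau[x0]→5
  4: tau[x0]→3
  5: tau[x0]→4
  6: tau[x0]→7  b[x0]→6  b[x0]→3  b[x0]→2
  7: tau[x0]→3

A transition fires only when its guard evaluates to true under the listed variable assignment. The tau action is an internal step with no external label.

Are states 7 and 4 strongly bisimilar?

Refine partition for ~:
  round 0: {{0,1,2,3,4,5,6,7}}
  round 1: {{0,2,3},{1},{4,5,6,7}}
  round 2: {{0},{1},{2,3},{4,5,6,7}}
stable after 3 split(s): 4 block(s)
7∈{4,5,6,7}, 4∈{4,5,6,7}

Answer: BISIMILAR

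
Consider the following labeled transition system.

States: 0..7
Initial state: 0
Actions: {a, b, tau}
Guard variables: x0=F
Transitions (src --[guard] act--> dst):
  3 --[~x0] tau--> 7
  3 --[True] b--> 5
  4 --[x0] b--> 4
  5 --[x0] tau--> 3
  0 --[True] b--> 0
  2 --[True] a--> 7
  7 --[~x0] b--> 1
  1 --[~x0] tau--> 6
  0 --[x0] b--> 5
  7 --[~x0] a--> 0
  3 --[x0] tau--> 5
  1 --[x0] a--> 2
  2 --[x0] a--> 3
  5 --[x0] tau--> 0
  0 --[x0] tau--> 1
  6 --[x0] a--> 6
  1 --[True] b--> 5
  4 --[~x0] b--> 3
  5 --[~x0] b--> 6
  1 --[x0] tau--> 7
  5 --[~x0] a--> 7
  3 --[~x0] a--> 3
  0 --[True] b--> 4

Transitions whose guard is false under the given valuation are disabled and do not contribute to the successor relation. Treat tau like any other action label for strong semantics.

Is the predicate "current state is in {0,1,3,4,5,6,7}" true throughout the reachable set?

Allowed set {0,1,3,4,5,6,7}
Reachable = {0,1,3,4,5,6,7}
  0: safe
  1: safe
  3: safe
  4: safe
  5: safe
  6: safe
  7: safe

Answer: INVARIANT HOLDS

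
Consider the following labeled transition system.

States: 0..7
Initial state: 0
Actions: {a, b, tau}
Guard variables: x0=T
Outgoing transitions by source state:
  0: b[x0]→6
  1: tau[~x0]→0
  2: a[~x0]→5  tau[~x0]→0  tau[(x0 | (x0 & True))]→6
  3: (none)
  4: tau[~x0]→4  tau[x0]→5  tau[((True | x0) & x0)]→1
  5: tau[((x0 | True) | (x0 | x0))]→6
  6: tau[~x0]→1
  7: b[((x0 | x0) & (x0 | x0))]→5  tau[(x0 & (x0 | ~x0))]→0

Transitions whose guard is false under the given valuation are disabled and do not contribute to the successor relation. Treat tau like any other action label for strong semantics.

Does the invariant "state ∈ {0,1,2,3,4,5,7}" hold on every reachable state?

Inv-set: {0,1,2,3,4,5,7}
R = {0,6}
  0: ✓
  6: VIOLATES
counterexample path to 6: b

Answer: INVARIANT VIOLATED at state 6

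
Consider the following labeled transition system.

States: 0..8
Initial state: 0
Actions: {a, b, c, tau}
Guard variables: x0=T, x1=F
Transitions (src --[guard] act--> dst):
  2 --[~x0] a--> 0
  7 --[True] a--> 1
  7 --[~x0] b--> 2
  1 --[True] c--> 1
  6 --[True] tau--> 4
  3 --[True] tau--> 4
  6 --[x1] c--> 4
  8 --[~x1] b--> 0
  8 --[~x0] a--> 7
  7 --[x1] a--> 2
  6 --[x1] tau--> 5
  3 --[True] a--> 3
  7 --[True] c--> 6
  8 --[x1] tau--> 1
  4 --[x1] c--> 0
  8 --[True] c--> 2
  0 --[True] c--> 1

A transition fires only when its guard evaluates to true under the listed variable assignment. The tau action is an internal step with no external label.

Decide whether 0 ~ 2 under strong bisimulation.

Answer: NOT BISIMILAR

Trace:
Bisimulation quotient by refinement:
  round 0: {{0,1,2,3,4,5,6,7,8}}
  round 1: {{0,1},{2,4,5},{3},{6},{7},{8}}
stable after 2 split(s): 6 block(s)
class of 0: {0,1}; class of 2: {2,4,5}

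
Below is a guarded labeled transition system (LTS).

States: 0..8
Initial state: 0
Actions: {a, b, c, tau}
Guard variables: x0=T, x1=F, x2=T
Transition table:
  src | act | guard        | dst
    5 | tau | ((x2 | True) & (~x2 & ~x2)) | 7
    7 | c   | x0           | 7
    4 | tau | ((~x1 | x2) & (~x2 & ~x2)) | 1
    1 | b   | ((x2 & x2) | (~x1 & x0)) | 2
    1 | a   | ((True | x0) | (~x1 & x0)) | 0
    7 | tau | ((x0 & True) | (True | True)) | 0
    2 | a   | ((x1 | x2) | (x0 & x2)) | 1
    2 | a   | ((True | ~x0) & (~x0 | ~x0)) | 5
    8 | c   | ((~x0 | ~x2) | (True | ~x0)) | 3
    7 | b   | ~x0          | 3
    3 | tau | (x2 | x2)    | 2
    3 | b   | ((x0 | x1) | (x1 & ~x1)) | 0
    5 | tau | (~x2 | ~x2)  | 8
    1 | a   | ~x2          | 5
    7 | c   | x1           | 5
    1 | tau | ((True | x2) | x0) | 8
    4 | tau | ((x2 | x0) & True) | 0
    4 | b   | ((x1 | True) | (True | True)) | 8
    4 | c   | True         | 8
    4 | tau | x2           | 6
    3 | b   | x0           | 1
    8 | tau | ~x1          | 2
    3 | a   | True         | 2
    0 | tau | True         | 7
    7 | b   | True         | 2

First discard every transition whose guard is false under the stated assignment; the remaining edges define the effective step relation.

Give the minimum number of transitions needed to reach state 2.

BFS to 2:
  depth 0: {0}
  depth 1: {7}
  depth 2: {2}
depth(2)=2, e.g. tau·b

Answer: 2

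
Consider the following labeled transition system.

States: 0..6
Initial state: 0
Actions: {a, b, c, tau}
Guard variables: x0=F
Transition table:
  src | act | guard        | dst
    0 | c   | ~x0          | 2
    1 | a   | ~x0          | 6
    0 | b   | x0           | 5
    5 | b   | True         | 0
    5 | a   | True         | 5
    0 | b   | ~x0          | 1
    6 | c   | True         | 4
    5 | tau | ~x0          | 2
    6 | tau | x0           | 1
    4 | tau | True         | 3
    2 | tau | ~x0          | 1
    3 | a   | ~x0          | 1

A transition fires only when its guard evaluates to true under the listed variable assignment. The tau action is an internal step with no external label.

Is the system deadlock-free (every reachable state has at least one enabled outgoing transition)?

R = {0,1,2,3,4,6}
  0: b→1  c→2  [deg 2]
  1: a→6  [deg 1]
  2: tau→1  [deg 1]
  3: a→1  [deg 1]
  4: tau→3  [deg 1]
  6: c→4  [deg 1]

Answer: DEADLOCK-FREE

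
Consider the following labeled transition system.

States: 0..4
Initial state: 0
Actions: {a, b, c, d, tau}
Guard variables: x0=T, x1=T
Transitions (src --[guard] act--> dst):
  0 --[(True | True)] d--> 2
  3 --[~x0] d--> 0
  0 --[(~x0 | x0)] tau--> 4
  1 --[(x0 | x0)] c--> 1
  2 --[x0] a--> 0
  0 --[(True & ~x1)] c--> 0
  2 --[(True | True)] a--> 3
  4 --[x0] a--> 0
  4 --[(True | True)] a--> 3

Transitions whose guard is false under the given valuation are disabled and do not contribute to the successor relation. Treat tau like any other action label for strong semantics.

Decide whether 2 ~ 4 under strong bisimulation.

Bisimulation quotient by refinement:
  P[0] = {{0,1,2,3,4}}
  P[1] = {{0},{1},{2,4},{3}}
Fixed point at round 2; 4 class(es).
class of 2: {2,4}; class of 4: {2,4}

Answer: BISIMILAR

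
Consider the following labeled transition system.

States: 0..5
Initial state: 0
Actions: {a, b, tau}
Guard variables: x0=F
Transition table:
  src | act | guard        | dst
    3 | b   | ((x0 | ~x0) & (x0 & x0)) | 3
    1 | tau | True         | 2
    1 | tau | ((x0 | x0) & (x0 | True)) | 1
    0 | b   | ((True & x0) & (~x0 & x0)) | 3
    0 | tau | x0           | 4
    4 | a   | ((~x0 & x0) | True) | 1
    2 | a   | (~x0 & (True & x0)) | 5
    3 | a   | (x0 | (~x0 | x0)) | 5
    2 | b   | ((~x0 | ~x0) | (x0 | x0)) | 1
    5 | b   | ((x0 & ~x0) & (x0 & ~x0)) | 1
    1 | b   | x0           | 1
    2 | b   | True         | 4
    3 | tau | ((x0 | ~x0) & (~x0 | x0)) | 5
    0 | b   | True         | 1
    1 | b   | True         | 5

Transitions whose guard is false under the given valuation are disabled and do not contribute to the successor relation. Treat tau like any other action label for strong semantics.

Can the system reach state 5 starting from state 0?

Answer: REACHABLE

Trace:
After dropping false guards: 8 live edges.
depth 0: {0}
depth 1: {1}  now seen {0,1}
depth 2: {2,5}  now seen {0,1,2,5}
depth 3: {4}  now seen {0,1,2,4,5}
Reach set: {0,1,2,4,5}
Path to 5: b·b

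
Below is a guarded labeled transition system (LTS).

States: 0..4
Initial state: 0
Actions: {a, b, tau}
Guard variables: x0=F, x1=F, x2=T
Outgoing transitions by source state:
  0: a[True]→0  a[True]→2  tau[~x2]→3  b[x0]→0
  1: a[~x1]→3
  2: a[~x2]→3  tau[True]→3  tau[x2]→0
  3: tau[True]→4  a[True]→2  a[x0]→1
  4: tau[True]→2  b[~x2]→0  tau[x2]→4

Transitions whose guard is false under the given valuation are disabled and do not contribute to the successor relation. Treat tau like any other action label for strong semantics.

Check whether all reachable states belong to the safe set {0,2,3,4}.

Inv-set: {0,2,3,4}
Reachable = {0,2,3,4}
  0: safe
  2: safe
  3: safe
  4: safe

Answer: INVARIANT HOLDS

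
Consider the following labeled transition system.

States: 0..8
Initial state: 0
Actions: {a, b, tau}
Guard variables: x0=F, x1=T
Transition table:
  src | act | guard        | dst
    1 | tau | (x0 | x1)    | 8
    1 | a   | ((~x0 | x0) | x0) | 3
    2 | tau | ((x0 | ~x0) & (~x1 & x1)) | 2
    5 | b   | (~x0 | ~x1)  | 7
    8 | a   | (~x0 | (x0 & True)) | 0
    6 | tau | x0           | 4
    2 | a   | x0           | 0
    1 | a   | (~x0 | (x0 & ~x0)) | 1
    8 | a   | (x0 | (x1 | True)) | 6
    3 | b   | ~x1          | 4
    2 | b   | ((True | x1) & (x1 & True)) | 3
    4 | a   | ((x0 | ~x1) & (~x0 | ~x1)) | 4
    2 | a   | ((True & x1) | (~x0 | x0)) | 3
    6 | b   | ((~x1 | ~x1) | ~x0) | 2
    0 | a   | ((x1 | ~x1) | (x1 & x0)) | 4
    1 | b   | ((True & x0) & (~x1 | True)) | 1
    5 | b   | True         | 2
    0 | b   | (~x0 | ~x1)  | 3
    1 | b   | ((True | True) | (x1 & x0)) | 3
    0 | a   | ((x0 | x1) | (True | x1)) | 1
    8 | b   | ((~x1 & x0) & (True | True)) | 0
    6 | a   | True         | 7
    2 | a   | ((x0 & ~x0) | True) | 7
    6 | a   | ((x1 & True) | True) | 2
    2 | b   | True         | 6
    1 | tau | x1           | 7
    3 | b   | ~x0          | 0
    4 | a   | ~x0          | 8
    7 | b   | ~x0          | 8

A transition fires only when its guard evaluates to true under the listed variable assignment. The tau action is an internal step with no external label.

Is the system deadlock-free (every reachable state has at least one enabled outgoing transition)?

Reach set: {0,1,2,3,4,6,7,8}
  0: a→1  a→4  b→3  [3 out]
  1: a→1  a→3  b→3  tau→7  tau→8  [5 out]
  2: a→3  a→7  b→3  b→6  [4 out]
  3: b→0  [1 out]
  4: a→8  [1 out]
  6: a→2  a→7  b→2  [3 out]
  7: b→8  [1 out]
  8: a→0  a→6  [2 out]

Answer: DEADLOCK-FREE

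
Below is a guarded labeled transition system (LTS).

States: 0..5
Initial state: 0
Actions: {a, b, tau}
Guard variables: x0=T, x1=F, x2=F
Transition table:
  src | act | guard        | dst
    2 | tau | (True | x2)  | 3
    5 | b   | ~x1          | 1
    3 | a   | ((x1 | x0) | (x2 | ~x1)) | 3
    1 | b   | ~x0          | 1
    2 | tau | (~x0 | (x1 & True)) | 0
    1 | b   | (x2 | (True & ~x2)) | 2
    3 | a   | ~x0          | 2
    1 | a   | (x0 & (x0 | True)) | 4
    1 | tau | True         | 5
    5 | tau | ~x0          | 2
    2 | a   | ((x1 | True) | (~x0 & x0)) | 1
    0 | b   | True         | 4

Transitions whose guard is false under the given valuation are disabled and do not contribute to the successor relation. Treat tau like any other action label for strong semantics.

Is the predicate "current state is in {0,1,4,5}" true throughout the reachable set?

Answer: INVARIANT HOLDS

Trace:
Inv-set: {0,1,4,5}
Reachable = {0,4}
  0: ok
  4: ok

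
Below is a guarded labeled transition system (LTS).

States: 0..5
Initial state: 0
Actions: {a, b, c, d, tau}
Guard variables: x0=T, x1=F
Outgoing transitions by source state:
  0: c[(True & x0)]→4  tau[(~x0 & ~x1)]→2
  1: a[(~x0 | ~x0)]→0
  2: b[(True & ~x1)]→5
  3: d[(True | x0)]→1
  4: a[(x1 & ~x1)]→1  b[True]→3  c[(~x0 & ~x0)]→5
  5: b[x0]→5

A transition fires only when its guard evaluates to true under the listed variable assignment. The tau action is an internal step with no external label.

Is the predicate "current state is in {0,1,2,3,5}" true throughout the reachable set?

Safe = {0,1,2,3,5}
Reach set: {0,1,3,4}
  0: ✓
  1: ✓
  3: ✓
  4: VIOLATES
witness against invariant: c → 4

Answer: INVARIANT VIOLATED at state 4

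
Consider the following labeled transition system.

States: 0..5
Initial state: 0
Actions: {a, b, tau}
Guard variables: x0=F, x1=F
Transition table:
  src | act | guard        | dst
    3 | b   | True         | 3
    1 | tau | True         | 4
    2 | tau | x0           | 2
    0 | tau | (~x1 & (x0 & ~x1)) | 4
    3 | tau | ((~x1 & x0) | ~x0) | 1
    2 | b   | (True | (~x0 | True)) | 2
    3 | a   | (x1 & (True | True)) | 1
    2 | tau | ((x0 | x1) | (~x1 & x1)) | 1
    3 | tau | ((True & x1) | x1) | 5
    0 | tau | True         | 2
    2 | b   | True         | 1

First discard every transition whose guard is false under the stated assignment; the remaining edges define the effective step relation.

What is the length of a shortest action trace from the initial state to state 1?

Answer: 2

Working:
BFS to 1:
  L0 = {0}
  L1 = {2}
  L2 = {1}
first hit 1 at d=2 via tau·b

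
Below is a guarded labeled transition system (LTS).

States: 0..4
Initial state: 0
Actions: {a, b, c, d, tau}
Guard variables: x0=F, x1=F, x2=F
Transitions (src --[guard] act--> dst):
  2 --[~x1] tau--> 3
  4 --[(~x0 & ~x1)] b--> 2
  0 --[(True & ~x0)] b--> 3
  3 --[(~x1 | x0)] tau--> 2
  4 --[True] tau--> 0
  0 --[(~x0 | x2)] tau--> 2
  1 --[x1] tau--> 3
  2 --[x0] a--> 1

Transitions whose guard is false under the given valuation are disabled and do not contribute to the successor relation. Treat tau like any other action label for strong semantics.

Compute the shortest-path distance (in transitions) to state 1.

Answer: UNREACHABLE

Working:
Layered search for 1:
  Layer 0: {0}
  Layer 1: {2,3}
1 never appears.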